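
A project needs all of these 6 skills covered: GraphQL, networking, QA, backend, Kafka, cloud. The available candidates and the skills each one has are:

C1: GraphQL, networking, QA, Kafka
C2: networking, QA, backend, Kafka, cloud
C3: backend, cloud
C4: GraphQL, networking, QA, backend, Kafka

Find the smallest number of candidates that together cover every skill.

2

C1, C2 together cover {GraphQL, networking, QA, backend, Kafka, cloud} — every skill.
No single candidate contains all 6 skills, so 2 is optimal.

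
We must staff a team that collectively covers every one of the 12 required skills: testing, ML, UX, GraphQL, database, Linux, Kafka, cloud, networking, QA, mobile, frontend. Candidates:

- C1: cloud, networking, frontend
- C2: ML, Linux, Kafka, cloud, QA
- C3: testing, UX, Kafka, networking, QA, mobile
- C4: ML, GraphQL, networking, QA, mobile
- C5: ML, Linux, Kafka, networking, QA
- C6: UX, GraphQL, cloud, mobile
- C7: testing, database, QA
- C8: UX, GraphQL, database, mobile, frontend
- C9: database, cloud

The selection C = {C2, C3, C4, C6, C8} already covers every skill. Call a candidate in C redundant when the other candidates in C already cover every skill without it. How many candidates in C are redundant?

Drop C2: Linux uncovered — not redundant.
Drop C3: testing uncovered — not redundant.
Drop C4: the rest still cover every skill — redundant.
Drop C6: the rest still cover every skill — redundant.
Drop C8: database, frontend uncovered — not redundant.
2 redundant: C4, C6.

2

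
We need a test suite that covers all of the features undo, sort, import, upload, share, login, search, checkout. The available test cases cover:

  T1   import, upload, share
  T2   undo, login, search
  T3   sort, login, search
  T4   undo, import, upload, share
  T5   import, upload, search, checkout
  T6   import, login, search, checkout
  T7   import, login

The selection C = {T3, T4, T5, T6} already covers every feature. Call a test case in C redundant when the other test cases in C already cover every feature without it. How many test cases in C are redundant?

Drop T3: sort uncovered — not redundant.
Drop T4: undo, share uncovered — not redundant.
Drop T5: the rest still cover every feature — redundant.
Drop T6: the rest still cover every feature — redundant.
2 redundant: T5, T6.

2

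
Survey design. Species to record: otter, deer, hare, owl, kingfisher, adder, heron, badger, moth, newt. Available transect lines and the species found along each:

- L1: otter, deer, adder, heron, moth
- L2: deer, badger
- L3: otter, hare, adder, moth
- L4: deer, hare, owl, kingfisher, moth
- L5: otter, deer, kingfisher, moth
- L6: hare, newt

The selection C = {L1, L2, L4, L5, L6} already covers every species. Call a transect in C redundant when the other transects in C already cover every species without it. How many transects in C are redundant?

1

Drop L1: adder, heron uncovered — not redundant.
Drop L2: badger uncovered — not redundant.
Drop L4: owl uncovered — not redundant.
Drop L5: the rest still cover every species — redundant.
Drop L6: newt uncovered — not redundant.
1 redundant: L5.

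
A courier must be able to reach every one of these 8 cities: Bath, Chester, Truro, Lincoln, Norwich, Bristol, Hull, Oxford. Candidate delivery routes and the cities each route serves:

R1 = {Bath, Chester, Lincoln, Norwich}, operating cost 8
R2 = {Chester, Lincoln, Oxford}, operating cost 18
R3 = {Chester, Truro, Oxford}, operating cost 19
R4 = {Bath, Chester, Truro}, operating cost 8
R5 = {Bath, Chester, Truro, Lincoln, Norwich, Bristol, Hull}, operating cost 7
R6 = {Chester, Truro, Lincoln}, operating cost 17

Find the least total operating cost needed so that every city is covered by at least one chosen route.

25

R2, R5 cover every city at operating cost 18 + 7 = 25.
Any cover uses at least 2 routes; among all covering selections none totals below 25.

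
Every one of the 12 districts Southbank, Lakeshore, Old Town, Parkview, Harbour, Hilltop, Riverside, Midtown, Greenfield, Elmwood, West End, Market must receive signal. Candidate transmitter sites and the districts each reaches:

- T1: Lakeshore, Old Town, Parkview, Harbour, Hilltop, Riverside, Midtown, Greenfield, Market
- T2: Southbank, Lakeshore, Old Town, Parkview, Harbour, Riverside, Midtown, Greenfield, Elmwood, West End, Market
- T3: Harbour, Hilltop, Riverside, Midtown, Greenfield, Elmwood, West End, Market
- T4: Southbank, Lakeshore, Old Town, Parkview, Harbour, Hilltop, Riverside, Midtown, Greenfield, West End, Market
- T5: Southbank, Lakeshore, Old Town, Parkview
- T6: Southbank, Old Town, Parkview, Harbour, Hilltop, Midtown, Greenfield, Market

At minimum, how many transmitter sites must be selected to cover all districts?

2

T1, T2 together cover {Southbank, Lakeshore, Old Town, Parkview, Harbour, Hilltop, Riverside, Midtown, Greenfield, Elmwood, West End, Market} — every district.
No single transmitter site contains all 12 districts, so 2 is optimal.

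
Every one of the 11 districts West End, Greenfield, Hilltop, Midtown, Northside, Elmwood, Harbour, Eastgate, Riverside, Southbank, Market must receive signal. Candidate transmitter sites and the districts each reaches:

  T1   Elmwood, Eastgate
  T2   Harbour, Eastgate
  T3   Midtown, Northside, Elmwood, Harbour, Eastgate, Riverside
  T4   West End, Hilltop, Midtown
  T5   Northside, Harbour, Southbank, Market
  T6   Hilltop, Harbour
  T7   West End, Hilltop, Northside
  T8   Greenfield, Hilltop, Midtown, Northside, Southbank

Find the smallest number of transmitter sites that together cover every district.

T3, T4, T5, T8 together cover {West End, Greenfield, Hilltop, Midtown, Northside, Elmwood, Harbour, Eastgate, Riverside, Southbank, Market} — every district.
No 3 of the 8 transmitter sites cover everything (all 56 triples fall short), so 4 is minimum.

4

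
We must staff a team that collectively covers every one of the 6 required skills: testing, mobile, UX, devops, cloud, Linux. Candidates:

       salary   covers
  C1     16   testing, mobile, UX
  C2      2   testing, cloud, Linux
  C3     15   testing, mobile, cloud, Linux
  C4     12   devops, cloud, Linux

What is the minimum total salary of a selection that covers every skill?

28

C1, C4 cover every skill at salary 16 + 12 = 28.
Any cover uses at least 2 candidates; among all covering selections none totals below 28.
Greedy by coverage-per-salary would pick C2, C1, C4 for 30 — worse than the optimum 28.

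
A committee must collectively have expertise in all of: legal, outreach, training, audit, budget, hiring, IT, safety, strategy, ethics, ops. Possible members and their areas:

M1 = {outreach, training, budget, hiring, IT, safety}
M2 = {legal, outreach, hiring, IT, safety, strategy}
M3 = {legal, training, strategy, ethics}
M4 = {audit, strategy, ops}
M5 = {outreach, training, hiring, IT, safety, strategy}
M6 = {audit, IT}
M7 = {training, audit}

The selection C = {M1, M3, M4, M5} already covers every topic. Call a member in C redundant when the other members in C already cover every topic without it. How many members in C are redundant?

1

Drop M1: budget uncovered — not redundant.
Drop M3: legal, ethics uncovered — not redundant.
Drop M4: audit, ops uncovered — not redundant.
Drop M5: the rest still cover every topic — redundant.
1 redundant: M5.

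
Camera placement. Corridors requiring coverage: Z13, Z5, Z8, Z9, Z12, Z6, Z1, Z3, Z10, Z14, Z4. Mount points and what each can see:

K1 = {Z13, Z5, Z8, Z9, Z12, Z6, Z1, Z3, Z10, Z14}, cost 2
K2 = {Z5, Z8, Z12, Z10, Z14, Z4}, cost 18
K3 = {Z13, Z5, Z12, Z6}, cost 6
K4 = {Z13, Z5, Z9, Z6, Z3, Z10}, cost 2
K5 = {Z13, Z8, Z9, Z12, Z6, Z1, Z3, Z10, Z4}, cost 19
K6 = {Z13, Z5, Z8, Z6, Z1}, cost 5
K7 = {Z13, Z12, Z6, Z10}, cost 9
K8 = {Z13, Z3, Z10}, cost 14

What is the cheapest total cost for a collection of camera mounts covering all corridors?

K1, K2 cover every corridor at cost 2 + 18 = 20.
Any cover uses at least 2 camera mounts; among all covering selections none totals below 20.

20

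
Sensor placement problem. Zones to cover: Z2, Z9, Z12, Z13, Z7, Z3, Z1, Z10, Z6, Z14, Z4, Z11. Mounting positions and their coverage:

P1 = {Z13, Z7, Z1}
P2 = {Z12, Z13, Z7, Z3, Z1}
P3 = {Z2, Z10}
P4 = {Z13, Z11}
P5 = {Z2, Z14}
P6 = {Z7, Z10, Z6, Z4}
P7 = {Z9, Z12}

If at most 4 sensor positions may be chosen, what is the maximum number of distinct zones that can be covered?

Choosing P2, P4, P5, P6 covers {Z2, Z12, Z13, Z7, Z3, Z1, Z10, Z6, Z14, Z4, Z11} — 11 zones.
No choice of 4 sensor positions does better; here Z9 is left uncovered.

11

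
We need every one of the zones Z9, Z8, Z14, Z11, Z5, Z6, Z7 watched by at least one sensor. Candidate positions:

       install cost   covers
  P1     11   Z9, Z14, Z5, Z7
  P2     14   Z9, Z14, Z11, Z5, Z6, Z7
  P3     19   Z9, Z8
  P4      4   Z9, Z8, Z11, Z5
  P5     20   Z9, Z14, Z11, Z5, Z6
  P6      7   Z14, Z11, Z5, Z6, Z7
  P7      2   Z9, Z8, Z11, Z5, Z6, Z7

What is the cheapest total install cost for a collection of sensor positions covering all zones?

9

P6, P7 cover every zone at install cost 7 + 2 = 9.
Any cover uses at least 2 sensor positions; among all covering selections none totals below 9.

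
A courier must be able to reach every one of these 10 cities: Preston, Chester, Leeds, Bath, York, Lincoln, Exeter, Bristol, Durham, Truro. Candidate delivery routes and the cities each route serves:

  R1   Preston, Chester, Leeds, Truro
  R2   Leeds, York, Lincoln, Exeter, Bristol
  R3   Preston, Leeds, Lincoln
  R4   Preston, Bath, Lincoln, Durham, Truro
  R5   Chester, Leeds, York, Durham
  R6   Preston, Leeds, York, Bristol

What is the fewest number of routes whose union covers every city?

3

R1, R2, R4 together cover {Preston, Chester, Leeds, Bath, York, Lincoln, Exeter, Bristol, Durham, Truro} — every city.
No 2 of the 6 routes cover everything (all 15 pairs fall short), so 3 is minimum.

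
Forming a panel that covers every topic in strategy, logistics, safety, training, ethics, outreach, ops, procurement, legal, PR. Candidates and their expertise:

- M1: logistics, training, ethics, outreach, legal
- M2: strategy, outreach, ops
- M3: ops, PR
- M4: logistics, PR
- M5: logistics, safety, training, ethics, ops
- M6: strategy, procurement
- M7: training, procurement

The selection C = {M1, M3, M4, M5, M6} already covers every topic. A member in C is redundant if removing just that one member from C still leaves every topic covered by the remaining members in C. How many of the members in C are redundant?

2

Drop M1: outreach, legal uncovered — not redundant.
Drop M3: the rest still cover every topic — redundant.
Drop M4: the rest still cover every topic — redundant.
Drop M5: safety uncovered — not redundant.
Drop M6: strategy, procurement uncovered — not redundant.
2 redundant: M3, M4.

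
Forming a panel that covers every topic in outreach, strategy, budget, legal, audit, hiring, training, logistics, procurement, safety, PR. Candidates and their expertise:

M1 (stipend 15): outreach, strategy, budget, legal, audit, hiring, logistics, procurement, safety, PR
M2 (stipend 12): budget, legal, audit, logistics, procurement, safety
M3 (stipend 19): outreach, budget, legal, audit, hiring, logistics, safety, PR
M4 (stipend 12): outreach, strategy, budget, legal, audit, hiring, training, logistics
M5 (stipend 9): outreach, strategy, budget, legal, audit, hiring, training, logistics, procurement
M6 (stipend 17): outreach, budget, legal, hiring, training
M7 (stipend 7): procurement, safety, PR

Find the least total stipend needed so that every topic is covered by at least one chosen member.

M5, M7 cover every topic at stipend 9 + 7 = 16.
Any cover uses at least 2 members; among all covering selections none totals below 16.

16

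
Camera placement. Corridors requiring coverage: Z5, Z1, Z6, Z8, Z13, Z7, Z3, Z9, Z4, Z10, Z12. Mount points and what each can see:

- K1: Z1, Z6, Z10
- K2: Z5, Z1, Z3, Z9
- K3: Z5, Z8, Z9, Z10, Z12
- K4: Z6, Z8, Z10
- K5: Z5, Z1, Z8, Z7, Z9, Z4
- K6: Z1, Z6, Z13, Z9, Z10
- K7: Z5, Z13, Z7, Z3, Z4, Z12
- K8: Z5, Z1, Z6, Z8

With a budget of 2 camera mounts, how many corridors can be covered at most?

Choosing K6, K7 covers {Z5, Z1, Z6, Z13, Z7, Z3, Z9, Z4, Z10, Z12} — 10 corridors.
No choice of 2 camera mounts does better; here Z8 is left uncovered.

10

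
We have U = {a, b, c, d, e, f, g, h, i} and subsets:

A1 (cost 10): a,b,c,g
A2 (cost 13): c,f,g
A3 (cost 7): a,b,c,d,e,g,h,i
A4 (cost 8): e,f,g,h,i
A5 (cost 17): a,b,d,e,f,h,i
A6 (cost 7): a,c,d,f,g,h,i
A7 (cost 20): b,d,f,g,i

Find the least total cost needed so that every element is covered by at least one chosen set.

14

A3, A6 cover every element at cost 7 + 7 = 14.
Any cover uses at least 2 sets; among all covering selections none totals below 14.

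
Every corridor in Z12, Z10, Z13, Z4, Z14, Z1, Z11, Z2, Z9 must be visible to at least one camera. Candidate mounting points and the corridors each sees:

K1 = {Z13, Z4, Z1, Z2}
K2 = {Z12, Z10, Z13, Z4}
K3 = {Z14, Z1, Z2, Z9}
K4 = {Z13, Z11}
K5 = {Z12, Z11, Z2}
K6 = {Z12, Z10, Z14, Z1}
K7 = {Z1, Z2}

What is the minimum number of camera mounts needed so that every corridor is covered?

K2, K3, K4 together cover {Z12, Z10, Z13, Z4, Z14, Z1, Z11, Z2, Z9} — every corridor.
No 2 of the 7 camera mounts cover everything (all 21 pairs fall short), so 3 is minimum.
Greedy (largest uncovered first) would take K1, K6, K3, K4 — 4 camera mounts — but 3 suffice.

3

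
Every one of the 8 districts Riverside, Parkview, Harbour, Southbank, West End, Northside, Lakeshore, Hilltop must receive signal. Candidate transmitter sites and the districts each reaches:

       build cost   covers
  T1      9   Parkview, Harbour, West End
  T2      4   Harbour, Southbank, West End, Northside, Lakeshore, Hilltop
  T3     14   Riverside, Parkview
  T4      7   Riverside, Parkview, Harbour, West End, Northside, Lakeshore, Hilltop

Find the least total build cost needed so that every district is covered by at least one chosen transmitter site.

11

T2, T4 cover every district at build cost 4 + 7 = 11.
Any cover uses at least 2 transmitter sites; among all covering selections none totals below 11.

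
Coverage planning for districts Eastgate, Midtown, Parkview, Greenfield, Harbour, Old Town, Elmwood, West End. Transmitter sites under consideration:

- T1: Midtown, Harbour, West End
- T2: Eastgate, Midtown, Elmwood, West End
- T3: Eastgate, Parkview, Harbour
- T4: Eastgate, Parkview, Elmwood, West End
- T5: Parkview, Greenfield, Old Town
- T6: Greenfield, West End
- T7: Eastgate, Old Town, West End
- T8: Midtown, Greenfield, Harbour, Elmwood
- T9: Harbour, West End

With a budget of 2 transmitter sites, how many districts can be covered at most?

Choosing T2, T5 covers {Eastgate, Midtown, Parkview, Greenfield, Old Town, Elmwood, West End} — 7 districts.
No choice of 2 transmitter sites does better; here Harbour is left uncovered.

7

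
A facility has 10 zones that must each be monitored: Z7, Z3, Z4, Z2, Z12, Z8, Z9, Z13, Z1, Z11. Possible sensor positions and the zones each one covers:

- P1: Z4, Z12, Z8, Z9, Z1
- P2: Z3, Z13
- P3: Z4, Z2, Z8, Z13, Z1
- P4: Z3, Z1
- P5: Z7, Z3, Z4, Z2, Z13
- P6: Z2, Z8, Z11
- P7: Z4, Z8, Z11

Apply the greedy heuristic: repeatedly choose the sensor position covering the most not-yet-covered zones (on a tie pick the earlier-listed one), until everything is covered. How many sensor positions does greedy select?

3

Pick 1: P1 covers 5 new zones (Z4, Z12, Z8, Z9, Z1).
Pick 2: P5 covers 4 new zones (Z7, Z3, Z2, Z13).
Pick 3: P6 covers 1 new zones (Z11).
Greedy uses 3 sensor positions.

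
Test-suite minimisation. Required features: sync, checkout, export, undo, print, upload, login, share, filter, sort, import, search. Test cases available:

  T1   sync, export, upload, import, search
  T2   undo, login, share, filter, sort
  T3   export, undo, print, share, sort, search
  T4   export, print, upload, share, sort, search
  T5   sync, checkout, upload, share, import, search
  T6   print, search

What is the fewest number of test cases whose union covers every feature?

3

T2, T3, T5 together cover {sync, checkout, export, undo, print, upload, login, share, filter, sort, import, search} — every feature.
No 2 of the 6 test cases cover everything (all 15 pairs fall short), so 3 is minimum.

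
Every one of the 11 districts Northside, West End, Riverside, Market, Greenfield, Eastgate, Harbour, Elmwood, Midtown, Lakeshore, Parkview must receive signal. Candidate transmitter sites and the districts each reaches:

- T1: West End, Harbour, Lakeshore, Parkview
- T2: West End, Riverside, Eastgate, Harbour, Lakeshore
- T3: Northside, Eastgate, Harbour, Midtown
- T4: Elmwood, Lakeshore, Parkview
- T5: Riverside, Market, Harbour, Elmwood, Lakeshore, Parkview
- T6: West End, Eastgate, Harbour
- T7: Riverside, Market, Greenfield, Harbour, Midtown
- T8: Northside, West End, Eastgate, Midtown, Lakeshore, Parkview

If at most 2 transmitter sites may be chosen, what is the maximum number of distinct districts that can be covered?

10

Choosing T5, T8 covers {Northside, West End, Riverside, Market, Eastgate, Harbour, Elmwood, Midtown, Lakeshore, Parkview} — 10 districts.
No choice of 2 transmitter sites does better; here Greenfield is left uncovered.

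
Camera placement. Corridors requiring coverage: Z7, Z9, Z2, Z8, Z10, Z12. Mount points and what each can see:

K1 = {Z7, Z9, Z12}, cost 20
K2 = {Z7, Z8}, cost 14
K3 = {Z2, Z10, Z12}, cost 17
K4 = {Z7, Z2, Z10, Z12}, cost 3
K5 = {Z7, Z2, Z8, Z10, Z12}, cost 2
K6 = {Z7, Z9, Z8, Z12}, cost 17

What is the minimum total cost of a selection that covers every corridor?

19

K5, K6 cover every corridor at cost 2 + 17 = 19.
Any cover uses at least 2 camera mounts; among all covering selections none totals below 19.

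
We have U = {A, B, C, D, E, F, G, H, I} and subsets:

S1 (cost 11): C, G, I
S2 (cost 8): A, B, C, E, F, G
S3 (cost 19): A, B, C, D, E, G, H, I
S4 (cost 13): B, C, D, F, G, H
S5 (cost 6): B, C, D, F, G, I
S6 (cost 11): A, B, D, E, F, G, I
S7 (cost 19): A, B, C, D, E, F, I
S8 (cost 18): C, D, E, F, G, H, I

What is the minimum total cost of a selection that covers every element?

24

S4, S6 cover every element at cost 13 + 11 = 24.
Any cover uses at least 2 sets; among all covering selections none totals below 24.
Greedy by coverage-per-cost would pick S5, S2, S4 for 27 — worse than the optimum 24.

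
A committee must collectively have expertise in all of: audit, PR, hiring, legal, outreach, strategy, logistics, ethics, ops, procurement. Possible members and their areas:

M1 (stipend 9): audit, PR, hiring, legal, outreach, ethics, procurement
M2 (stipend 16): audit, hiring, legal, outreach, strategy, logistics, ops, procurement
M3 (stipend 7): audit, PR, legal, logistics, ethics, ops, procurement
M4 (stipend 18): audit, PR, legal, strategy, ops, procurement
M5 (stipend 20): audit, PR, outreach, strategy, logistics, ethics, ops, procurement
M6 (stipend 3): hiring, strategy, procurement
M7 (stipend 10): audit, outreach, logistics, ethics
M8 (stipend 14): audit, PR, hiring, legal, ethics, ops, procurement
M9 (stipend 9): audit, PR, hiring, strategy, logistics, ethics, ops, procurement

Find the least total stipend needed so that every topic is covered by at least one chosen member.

18

M1, M9 cover every topic at stipend 9 + 9 = 18.
Any cover uses at least 2 members; among all covering selections none totals below 18.
Greedy by coverage-per-stipend would pick M3, M6, M1 for 19 — worse than the optimum 18.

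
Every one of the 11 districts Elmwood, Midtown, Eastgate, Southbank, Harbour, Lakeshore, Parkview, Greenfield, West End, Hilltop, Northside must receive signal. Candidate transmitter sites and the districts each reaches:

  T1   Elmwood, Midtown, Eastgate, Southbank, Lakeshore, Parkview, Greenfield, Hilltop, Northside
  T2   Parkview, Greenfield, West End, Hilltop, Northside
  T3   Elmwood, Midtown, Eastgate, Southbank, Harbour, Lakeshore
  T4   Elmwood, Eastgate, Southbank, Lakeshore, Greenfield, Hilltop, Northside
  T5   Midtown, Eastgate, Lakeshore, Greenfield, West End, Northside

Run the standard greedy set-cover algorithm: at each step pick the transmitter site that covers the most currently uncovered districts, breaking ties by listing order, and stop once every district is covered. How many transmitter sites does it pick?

Pick 1: T1 covers 9 new districts (Elmwood, Midtown, Eastgate, Southbank, Lakeshore, Parkview, Greenfield, Hilltop, Northside).
Pick 2: T2 covers 1 new districts (West End).
Pick 3: T3 covers 1 new districts (Harbour).
Greedy uses 3 transmitter sites. (The true minimum is 2.)

3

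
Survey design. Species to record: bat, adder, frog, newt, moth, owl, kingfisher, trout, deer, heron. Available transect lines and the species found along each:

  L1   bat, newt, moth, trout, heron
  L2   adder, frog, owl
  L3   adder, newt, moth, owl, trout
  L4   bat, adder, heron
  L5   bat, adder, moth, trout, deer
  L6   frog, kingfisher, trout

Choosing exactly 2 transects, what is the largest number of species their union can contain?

8

Choosing L1, L2 covers {bat, adder, frog, newt, moth, owl, trout, heron} — 8 species.
No choice of 2 transects does better; here kingfisher, deer are left uncovered.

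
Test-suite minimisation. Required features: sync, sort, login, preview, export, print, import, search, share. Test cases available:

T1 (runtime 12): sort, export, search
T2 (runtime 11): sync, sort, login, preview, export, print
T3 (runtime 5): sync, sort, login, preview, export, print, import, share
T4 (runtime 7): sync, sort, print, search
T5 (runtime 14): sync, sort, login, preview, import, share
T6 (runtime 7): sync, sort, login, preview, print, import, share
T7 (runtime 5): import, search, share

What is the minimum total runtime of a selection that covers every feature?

10

T3, T7 cover every feature at runtime 5 + 5 = 10.
Any cover uses at least 2 test cases; among all covering selections none totals below 10.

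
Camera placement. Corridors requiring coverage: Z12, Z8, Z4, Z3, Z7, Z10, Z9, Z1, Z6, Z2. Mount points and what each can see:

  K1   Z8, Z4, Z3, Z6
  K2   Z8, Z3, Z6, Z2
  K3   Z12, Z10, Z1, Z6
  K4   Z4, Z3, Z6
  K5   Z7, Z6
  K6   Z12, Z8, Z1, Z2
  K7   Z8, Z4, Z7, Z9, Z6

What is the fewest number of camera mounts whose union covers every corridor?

K2, K3, K7 together cover {Z12, Z8, Z4, Z3, Z7, Z10, Z9, Z1, Z6, Z2} — every corridor.
No 2 of the 7 camera mounts cover everything (all 21 pairs fall short), so 3 is minimum.

3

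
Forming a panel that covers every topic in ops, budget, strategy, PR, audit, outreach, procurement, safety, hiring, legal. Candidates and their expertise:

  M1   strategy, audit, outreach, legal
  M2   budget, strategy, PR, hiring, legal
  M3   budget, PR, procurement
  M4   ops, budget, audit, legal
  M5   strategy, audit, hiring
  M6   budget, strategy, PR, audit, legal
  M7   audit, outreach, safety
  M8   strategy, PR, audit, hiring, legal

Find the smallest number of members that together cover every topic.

4

M2, M3, M4, M7 together cover {ops, budget, strategy, PR, audit, outreach, procurement, safety, hiring, legal} — every topic.
No 3 of the 8 members cover everything (all 56 triples fall short), so 4 is minimum.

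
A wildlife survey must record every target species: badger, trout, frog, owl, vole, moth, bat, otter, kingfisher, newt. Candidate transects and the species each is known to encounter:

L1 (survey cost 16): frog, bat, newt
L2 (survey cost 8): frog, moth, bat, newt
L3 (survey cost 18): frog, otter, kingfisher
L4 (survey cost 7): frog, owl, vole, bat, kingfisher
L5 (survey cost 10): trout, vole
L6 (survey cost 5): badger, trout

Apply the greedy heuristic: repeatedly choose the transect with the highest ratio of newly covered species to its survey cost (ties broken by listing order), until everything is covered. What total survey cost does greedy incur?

Pick 1: L4 adds 5 new (frog, owl, vole, bat, kingfisher) at survey cost 7 (ratio 5/7).
Pick 2: L6 adds 2 new (badger, trout) at survey cost 5 (ratio 2/5).
Pick 3: L2 adds 2 new (moth, newt) at survey cost 8 (ratio 2/8).
Pick 4: L3 adds 1 new (otter) at survey cost 18 (ratio 1/18).
Greedy total survey cost: 7 + 5 + 8 + 18 = 38.

38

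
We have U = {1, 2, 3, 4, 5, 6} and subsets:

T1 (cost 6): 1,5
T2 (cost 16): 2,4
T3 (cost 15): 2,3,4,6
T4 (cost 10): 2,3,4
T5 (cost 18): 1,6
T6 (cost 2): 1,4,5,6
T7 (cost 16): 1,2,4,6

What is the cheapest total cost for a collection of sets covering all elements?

T4, T6 cover every element at cost 10 + 2 = 12.
Any cover uses at least 2 sets; among all covering selections none totals below 12.

12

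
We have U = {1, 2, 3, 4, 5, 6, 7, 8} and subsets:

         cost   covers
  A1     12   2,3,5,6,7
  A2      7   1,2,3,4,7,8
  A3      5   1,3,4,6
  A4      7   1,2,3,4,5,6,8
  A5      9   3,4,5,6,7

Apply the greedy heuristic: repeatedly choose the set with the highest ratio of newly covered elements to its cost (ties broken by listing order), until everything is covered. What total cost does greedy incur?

14

Pick 1: A4 adds 7 new (1, 2, 3, 4, 5, 6, 8) at cost 7 (ratio 7/7).
Pick 2: A2 adds 1 new (7) at cost 7 (ratio 1/7).
Greedy total cost: 7 + 7 = 14.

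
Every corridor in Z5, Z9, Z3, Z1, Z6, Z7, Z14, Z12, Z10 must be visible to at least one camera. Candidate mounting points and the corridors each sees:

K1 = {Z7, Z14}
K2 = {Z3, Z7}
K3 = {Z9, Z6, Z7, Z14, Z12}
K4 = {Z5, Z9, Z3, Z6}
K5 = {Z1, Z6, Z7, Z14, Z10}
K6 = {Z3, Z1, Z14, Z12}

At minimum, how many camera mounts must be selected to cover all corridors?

3

K3, K4, K5 together cover {Z5, Z9, Z3, Z1, Z6, Z7, Z14, Z12, Z10} — every corridor.
No 2 of the 6 camera mounts cover everything (all 15 pairs fall short), so 3 is minimum.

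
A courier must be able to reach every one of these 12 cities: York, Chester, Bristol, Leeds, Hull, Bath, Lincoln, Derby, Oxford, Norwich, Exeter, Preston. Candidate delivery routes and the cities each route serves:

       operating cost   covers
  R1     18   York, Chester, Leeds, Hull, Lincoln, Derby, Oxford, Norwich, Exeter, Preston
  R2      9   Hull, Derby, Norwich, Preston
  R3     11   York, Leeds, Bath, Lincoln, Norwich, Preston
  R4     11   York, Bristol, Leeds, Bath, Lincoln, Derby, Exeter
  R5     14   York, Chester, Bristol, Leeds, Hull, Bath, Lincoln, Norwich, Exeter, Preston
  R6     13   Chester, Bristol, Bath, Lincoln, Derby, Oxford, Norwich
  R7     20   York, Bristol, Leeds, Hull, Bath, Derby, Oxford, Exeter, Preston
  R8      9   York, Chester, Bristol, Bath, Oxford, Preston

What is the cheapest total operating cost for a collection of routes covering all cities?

27

R1, R8 cover every city at operating cost 18 + 9 = 27.
Any cover uses at least 2 routes; among all covering selections none totals below 27.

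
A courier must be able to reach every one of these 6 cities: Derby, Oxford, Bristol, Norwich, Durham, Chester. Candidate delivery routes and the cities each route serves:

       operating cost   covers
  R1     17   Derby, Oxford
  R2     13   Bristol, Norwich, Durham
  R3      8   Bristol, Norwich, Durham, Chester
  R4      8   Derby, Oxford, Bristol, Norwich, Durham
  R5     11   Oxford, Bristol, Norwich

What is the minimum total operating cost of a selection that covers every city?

16

R3, R4 cover every city at operating cost 8 + 8 = 16.
Any cover uses at least 2 routes; among all covering selections none totals below 16.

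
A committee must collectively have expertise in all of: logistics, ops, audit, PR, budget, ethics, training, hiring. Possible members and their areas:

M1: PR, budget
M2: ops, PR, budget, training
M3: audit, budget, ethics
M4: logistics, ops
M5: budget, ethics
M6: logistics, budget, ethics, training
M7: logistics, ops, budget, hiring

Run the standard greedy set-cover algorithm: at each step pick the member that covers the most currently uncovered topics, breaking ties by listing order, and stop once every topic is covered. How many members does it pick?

Pick 1: M2 covers 4 new topics (ops, PR, budget, training).
Pick 2: M3 covers 2 new topics (audit, ethics).
Pick 3: M7 covers 2 new topics (logistics, hiring).
Greedy uses 3 members.

3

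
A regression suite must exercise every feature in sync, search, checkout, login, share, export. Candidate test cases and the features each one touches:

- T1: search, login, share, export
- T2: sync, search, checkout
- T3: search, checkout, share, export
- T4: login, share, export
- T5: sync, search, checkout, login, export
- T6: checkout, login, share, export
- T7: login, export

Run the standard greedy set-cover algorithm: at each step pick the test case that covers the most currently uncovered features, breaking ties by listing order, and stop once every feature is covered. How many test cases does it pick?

2

Pick 1: T5 covers 5 new features (sync, search, checkout, login, export).
Pick 2: T1 covers 1 new features (share).
Greedy uses 2 test cases.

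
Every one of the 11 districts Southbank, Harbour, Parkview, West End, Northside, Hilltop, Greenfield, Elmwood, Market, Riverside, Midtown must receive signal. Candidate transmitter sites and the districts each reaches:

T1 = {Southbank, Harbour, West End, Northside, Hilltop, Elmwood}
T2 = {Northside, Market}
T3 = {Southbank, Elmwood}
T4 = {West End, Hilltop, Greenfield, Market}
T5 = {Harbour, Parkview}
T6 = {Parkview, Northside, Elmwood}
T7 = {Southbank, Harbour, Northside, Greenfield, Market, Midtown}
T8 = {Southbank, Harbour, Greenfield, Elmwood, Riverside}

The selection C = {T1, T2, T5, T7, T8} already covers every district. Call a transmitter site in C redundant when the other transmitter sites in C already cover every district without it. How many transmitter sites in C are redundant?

1

Drop T1: West End, Hilltop uncovered — not redundant.
Drop T2: the rest still cover every district — redundant.
Drop T5: Parkview uncovered — not redundant.
Drop T7: Midtown uncovered — not redundant.
Drop T8: Riverside uncovered — not redundant.
1 redundant: T2.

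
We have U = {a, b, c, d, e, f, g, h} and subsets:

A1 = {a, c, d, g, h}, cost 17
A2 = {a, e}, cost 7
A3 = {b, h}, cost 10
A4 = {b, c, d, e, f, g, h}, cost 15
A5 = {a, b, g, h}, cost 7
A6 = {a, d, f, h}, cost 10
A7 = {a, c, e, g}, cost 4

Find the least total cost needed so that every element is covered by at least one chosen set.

A4, A7 cover every element at cost 15 + 4 = 19.
Any cover uses at least 2 sets; among all covering selections none totals below 19.

19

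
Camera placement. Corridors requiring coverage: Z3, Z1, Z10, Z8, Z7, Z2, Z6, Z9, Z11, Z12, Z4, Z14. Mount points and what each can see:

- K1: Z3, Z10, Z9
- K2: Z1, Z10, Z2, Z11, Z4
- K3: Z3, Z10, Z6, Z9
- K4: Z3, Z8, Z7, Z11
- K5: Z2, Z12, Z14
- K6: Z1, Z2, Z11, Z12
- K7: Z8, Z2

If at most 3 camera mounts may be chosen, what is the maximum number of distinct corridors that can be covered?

Choosing K2, K3, K4 covers {Z3, Z1, Z10, Z8, Z7, Z2, Z6, Z9, Z11, Z4} — 10 corridors.
No choice of 3 camera mounts does better; here Z12, Z14 are left uncovered.

10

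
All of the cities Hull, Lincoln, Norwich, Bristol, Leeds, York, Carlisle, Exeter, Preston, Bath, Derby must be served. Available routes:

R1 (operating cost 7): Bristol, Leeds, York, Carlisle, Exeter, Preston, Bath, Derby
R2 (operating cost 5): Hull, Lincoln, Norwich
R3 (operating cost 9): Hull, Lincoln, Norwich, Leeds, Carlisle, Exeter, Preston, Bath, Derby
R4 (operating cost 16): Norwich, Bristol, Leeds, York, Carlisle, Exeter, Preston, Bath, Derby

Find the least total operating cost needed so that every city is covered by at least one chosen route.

12

R1, R2 cover every city at operating cost 7 + 5 = 12.
Any cover uses at least 2 routes; among all covering selections none totals below 12.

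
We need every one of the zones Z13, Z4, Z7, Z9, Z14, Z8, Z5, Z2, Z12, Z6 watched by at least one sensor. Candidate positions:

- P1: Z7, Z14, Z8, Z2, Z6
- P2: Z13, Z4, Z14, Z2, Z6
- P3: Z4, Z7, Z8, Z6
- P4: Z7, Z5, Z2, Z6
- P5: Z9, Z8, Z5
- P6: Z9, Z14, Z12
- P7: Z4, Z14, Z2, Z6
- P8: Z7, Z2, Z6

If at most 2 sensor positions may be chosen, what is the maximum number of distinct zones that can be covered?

Choosing P2, P5 covers {Z13, Z4, Z9, Z14, Z8, Z5, Z2, Z6} — 8 zones.
No choice of 2 sensor positions does better; here Z7, Z12 are left uncovered.

8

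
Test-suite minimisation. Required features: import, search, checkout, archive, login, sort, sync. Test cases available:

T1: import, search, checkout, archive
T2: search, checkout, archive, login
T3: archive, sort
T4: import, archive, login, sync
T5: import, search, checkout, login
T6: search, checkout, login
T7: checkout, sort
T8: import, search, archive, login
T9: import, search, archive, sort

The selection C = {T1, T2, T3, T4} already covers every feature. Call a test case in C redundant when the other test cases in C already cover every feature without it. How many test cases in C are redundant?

2

Drop T1: the rest still cover every feature — redundant.
Drop T2: the rest still cover every feature — redundant.
Drop T3: sort uncovered — not redundant.
Drop T4: sync uncovered — not redundant.
2 redundant: T1, T2.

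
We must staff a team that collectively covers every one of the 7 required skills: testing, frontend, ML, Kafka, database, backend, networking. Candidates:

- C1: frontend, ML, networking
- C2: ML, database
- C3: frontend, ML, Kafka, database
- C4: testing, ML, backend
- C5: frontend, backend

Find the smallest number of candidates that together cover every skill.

C1, C3, C4 together cover {testing, frontend, ML, Kafka, database, backend, networking} — every skill.
No 2 of the 5 candidates cover everything (all 10 pairs fall short), so 3 is minimum.

3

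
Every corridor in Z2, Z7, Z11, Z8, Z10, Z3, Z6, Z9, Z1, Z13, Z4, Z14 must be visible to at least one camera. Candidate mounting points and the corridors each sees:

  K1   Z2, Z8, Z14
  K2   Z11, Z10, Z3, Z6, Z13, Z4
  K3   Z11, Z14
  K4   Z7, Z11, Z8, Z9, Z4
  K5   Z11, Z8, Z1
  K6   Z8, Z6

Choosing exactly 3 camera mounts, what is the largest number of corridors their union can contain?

11

Choosing K1, K2, K4 covers {Z2, Z7, Z11, Z8, Z10, Z3, Z6, Z9, Z13, Z4, Z14} — 11 corridors.
No choice of 3 camera mounts does better; here Z1 is left uncovered.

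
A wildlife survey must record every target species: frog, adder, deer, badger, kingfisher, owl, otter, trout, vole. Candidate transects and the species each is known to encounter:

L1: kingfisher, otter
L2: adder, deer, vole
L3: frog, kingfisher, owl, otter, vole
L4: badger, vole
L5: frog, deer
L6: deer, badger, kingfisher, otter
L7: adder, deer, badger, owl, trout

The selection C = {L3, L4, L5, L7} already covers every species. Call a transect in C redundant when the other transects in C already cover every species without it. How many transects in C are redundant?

2

Drop L3: kingfisher, otter uncovered — not redundant.
Drop L4: the rest still cover every species — redundant.
Drop L5: the rest still cover every species — redundant.
Drop L7: adder, trout uncovered — not redundant.
2 redundant: L4, L5.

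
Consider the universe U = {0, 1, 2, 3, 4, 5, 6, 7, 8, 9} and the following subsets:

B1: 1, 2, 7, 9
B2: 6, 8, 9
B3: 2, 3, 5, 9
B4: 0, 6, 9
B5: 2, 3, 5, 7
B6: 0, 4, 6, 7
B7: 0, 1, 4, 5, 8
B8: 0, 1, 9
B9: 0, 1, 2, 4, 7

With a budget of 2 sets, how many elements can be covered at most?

Choosing B1, B7 covers {0, 1, 2, 4, 5, 7, 8, 9} — 8 elements.
No choice of 2 sets does better; here 3, 6 are left uncovered.

8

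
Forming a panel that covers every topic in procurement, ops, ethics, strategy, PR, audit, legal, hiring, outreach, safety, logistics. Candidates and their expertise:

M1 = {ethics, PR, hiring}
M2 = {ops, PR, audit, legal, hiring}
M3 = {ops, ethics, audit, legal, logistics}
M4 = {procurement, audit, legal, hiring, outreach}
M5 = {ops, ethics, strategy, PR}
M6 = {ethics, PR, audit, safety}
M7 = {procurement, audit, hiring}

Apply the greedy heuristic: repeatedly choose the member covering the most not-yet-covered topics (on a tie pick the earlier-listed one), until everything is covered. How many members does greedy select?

5

Pick 1: M2 covers 5 new topics (ops, PR, audit, legal, hiring).
Pick 2: M3 covers 2 new topics (ethics, logistics).
Pick 3: M4 covers 2 new topics (procurement, outreach).
Pick 4: M5 covers 1 new topics (strategy).
Pick 5: M6 covers 1 new topics (safety).
Greedy uses 5 members. (The true minimum is 4.)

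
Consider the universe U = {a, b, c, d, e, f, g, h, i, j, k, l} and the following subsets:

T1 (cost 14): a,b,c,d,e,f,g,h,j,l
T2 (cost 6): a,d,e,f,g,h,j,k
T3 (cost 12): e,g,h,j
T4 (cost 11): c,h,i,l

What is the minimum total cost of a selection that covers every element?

31

T1, T2, T4 cover every element at cost 14 + 6 + 11 = 31.
Any cover uses at least 3 sets; among all covering selections none totals below 31.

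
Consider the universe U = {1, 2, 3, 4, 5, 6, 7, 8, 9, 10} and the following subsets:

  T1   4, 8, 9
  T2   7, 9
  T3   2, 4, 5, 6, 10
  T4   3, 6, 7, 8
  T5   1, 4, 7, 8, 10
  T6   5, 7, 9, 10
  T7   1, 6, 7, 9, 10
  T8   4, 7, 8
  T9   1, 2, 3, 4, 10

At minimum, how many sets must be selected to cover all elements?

3

T3, T4, T7 together cover {1, 2, 3, 4, 5, 6, 7, 8, 9, 10} — every element.
No 2 of the 9 sets cover everything (all 36 pairs fall short), so 3 is minimum.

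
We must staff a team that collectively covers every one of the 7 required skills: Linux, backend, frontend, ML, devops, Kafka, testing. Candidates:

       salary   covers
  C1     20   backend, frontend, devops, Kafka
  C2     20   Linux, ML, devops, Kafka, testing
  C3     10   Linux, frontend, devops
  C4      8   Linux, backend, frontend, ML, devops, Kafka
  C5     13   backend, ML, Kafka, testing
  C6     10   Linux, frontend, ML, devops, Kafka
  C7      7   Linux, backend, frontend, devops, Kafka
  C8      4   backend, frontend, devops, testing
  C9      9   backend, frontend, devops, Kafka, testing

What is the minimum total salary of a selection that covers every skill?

12

C4, C8 cover every skill at salary 8 + 4 = 12.
Any cover uses at least 2 candidates; among all covering selections none totals below 12.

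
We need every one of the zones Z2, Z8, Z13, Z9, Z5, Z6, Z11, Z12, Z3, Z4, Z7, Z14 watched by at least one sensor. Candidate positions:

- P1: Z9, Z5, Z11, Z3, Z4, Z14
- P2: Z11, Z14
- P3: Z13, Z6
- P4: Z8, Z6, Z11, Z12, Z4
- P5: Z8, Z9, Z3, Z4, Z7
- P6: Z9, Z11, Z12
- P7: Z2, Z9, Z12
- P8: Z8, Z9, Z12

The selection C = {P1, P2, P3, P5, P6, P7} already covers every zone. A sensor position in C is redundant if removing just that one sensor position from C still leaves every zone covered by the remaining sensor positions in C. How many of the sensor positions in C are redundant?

Drop P1: Z5 uncovered — not redundant.
Drop P2: the rest still cover every zone — redundant.
Drop P3: Z13, Z6 uncovered — not redundant.
Drop P5: Z8, Z7 uncovered — not redundant.
Drop P6: the rest still cover every zone — redundant.
Drop P7: Z2 uncovered — not redundant.
2 redundant: P2, P6.

2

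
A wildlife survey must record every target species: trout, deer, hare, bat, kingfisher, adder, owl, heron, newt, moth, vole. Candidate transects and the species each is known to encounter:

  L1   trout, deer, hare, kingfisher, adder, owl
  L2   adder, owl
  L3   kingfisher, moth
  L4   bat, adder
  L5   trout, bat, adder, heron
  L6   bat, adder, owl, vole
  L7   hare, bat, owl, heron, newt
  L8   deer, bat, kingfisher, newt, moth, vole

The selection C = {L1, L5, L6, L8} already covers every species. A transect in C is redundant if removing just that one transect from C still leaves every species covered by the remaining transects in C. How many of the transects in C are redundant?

1

Drop L1: hare uncovered — not redundant.
Drop L5: heron uncovered — not redundant.
Drop L6: the rest still cover every species — redundant.
Drop L8: newt, moth uncovered — not redundant.
1 redundant: L6.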